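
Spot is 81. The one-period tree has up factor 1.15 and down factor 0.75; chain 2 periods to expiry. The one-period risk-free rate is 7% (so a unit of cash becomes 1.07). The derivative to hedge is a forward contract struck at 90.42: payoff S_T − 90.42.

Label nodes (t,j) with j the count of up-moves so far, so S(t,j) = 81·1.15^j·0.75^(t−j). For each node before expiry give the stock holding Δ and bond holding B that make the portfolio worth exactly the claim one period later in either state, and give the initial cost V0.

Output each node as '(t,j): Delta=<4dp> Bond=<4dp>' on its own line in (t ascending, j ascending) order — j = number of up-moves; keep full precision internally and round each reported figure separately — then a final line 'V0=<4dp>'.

(0,0): Delta=1.0000 Bond=-78.9763
(1,0): Delta=1.0000 Bond=-84.5047
(1,1): Delta=1.0000 Bond=-84.5047
V0=2.0237

The replicating-portfolio and risk-neutral prices coincide; use p* = (1.07−0.75)/(1.15−0.75) = 0.8000 for the latter.
At expiry t=2: V(2,0)=-44.8575, V(2,1)=-20.5575, V(2,2)=16.7025
(1,0): S=60.7500. Δ = (V_up−V_dn)/(S_up−S_dn) = (-20.5575−-44.8575)/(69.8625−45.5625) = 1.0000. V = [p*·-20.5575 + (1−p*)·-44.8575]/1.07 = -23.7547. B = V − Δ·S = -84.5047.
(1,1): S=93.1500. Δ = (V_up−V_dn)/(S_up−S_dn) = (16.7025−-20.5575)/(107.1225−69.8625) = 1.0000. V = [p*·16.7025 + (1−p*)·-20.5575]/1.07 = 8.6453. B = V − Δ·S = -84.5047.
(0,0): S=81.0000. Δ = (V_up−V_dn)/(S_up−S_dn) = (8.6453−-23.7547)/(93.1500−60.7500) = 1.0000. V = [p*·8.6453 + (1−p*)·-23.7547]/1.07 = 2.0237. B = V − Δ·S = -78.9763.
Check: Δ(0,0)·S0 + B(0,0) = 2.0237 = V0.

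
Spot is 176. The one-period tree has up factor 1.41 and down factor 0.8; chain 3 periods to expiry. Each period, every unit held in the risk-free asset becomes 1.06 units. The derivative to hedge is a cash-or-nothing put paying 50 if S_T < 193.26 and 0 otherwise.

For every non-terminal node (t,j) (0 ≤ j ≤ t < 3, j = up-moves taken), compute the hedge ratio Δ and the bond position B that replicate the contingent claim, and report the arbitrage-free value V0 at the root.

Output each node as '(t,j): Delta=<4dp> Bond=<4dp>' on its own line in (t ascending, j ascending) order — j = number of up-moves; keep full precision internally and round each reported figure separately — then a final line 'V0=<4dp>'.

Under the risk-neutral measure, an up-move has probability p* = (R−d)/(u−d) = 0.4262 and values discount at R = 1.06.
Terminal payoffs: V(3,0)=50.0000, V(3,1)=50.0000, V(3,2)=0.0000, V(3,3)=0.0000
  t=2,j=0: stock 112.6400 → up 158.8224 (V=50.0000), down 90.1120 (V=50.0000). Price 47.1698; hedge Δ=0.0000, bond B=47.1698.
  t=2,j=1: stock 198.5280 → up 279.9245 (V=0.0000), down 158.8224 (V=50.0000). Price 27.0646; hedge Δ=-0.4129, bond B=109.0319.
  t=2,j=2: stock 349.9056 → up 493.3669 (V=0.0000), down 279.9245 (V=0.0000). Price 0.0000; hedge Δ=0.0000, bond B=0.0000.
  t=1,j=0: stock 140.8000 → up 198.5280 (V=27.0646), down 112.6400 (V=47.1698). Price 36.4155; hedge Δ=-0.2341, bond B=69.3748.
  t=1,j=1: stock 248.1600 → up 349.9056 (V=0.0000), down 198.5280 (V=27.0646). Price 14.6499; hedge Δ=-0.1788, bond B=59.0182.
  t=0,j=0: stock 176.0000 → up 248.1600 (V=14.6499), down 140.8000 (V=36.4155). Price 25.6022; hedge Δ=-0.2027, bond B=61.2835.
Check: Δ(0,0)·S0 + B(0,0) = 25.6022 = V0.

(0,0): Delta=-0.2027 Bond=61.2835
(1,0): Delta=-0.2341 Bond=69.3748
(1,1): Delta=-0.1788 Bond=59.0182
(2,0): Delta=0.0000 Bond=47.1698
(2,1): Delta=-0.4129 Bond=109.0319
(2,2): Delta=0.0000 Bond=0.0000
V0=25.6022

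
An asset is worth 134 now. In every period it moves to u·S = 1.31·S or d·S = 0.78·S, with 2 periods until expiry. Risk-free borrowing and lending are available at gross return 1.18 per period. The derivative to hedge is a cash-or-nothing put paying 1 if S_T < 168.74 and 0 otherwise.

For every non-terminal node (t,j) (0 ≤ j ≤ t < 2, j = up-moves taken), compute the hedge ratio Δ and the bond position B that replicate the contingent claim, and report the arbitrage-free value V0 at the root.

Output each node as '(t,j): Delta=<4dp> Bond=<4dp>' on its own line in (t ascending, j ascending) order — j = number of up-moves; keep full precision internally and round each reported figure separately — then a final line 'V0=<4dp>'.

Under the risk-neutral measure, an up-move has probability p* = (R−d)/(u−d) = 0.7547 and values discount at R = 1.18.
Terminal values V(2,·): V(2,0)=1.0000, V(2,1)=1.0000, V(2,2)=0.0000
(1,0): S=104.5200. Δ = (V_up−V_dn)/(S_up−S_dn) = (1.0000−1.0000)/(136.9212−81.5256) = 0.0000. V = [p*·1.0000 + (1−p*)·1.0000]/1.18 = 0.8475. B = V − Δ·S = 0.8475.
(1,1): S=175.5400. Δ = (V_up−V_dn)/(S_up−S_dn) = (0.0000−1.0000)/(229.9574−136.9212) = -0.0107. V = [p*·0.0000 + (1−p*)·1.0000]/1.18 = 0.2079. B = V − Δ·S = 2.0947.
(0,0): S=134.0000. Δ = (V_up−V_dn)/(S_up−S_dn) = (0.2079−0.8475)/(175.5400−104.5200) = -0.0090. V = [p*·0.2079 + (1−p*)·0.8475]/1.18 = 0.3091. B = V − Δ·S = 1.5159.
Check: Δ(0,0)·S0 + B(0,0) = 0.3091 = V0.

(0,0): Delta=-0.0090 Bond=1.5159
(1,0): Delta=0.0000 Bond=0.8475
(1,1): Delta=-0.0107 Bond=2.0947
V0=0.3091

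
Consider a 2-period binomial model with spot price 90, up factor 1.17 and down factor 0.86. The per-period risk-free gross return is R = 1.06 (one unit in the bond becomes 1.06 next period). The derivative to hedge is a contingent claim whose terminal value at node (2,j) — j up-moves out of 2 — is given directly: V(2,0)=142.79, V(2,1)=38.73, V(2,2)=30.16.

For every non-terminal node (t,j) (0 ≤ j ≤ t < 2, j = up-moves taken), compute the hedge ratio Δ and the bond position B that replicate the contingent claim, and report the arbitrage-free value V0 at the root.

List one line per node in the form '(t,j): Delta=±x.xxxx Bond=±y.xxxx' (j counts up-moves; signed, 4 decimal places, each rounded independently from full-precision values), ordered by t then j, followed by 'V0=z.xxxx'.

(0,0): Delta=-1.4355 Bond=172.1510
(1,0): Delta=-4.3369 Bond=407.0496
(1,1): Delta=-0.2625 Bond=58.9668
V0=42.9558

Risk-neutral probability p* = (R−d)/(u−d) = (1.06−0.86)/(1.17−0.86) = 0.6452.
Payoff layer (t=2): V(2,0)=142.7900, V(2,1)=38.7300, V(2,2)=30.1600
(1,0): S=77.4000. Δ = (V_up−V_dn)/(S_up−S_dn) = (38.7300−142.7900)/(90.5580−66.5640) = -4.3369. V = [p*·38.7300 + (1−p*)·142.7900]/1.06 = 71.3722. B = V − Δ·S = 407.0496.
(1,1): S=105.3000. Δ = (V_up−V_dn)/(S_up−S_dn) = (30.1600−38.7300)/(123.2010−90.5580) = -0.2625. V = [p*·30.1600 + (1−p*)·38.7300]/1.06 = 31.3217. B = V − Δ·S = 58.9668.
(0,0): S=90.0000. Δ = (V_up−V_dn)/(S_up−S_dn) = (31.3217−71.3722)/(105.3000−77.4000) = -1.4355. V = [p*·31.3217 + (1−p*)·71.3722]/1.06 = 42.9558. B = V − Δ·S = 172.1510.
The time-0 hedge costs 42.9558, which is the no-arbitrage price.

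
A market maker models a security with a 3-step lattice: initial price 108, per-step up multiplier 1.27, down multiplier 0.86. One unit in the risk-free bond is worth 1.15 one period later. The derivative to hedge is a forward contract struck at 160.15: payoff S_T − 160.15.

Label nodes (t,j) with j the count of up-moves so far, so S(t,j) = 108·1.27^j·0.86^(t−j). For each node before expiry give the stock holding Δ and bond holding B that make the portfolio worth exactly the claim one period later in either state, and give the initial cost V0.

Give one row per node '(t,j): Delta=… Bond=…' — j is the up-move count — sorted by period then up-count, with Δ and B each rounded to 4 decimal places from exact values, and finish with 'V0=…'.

No-arbitrage ⇒ martingale measure with p* = (R−d)/(u−d) = 0.7073.
Payoff layer (t=3): V(3,0)=-91.4560, V(3,1)=-58.7065, V(3,2)=-10.3438, V(3,3)=61.0754
(2,0): S=79.8768. Δ = (V_up−V_dn)/(S_up−S_dn) = (-58.7065−-91.4560)/(101.4435−68.6940) = 1.0000. V = [p*·-58.7065 + (1−p*)·-91.4560]/1.15 = -59.3841. B = V − Δ·S = -139.2609.
(2,1): S=117.9576. Δ = (V_up−V_dn)/(S_up−S_dn) = (-10.3438−-58.7065)/(149.8062−101.4435) = 1.0000. V = [p*·-10.3438 + (1−p*)·-58.7065]/1.15 = -21.3033. B = V − Δ·S = -139.2609.
(2,2): S=174.1932. Δ = (V_up−V_dn)/(S_up−S_dn) = (61.0754−-10.3438)/(221.2254−149.8062) = 1.0000. V = [p*·61.0754 + (1−p*)·-10.3438]/1.15 = 34.9323. B = V − Δ·S = -139.2609.
(1,0): S=92.8800. Δ = (V_up−V_dn)/(S_up−S_dn) = (-21.3033−-59.3841)/(117.9576−79.8768) = 1.0000. V = [p*·-21.3033 + (1−p*)·-59.3841]/1.15 = -28.2164. B = V − Δ·S = -121.0964.
(1,1): S=137.1600. Δ = (V_up−V_dn)/(S_up−S_dn) = (34.9323−-21.3033)/(174.1932−117.9576) = 1.0000. V = [p*·34.9323 + (1−p*)·-21.3033]/1.15 = 16.0636. B = V − Δ·S = -121.0964.
(0,0): S=108.0000. Δ = (V_up−V_dn)/(S_up−S_dn) = (16.0636−-28.2164)/(137.1600−92.8800) = 1.0000. V = [p*·16.0636 + (1−p*)·-28.2164]/1.15 = 2.6988. B = V − Δ·S = -105.3012.
The time-0 hedge costs 2.6988, which is the no-arbitrage price.

(0,0): Delta=1.0000 Bond=-105.3012
(1,0): Delta=1.0000 Bond=-121.0964
(1,1): Delta=1.0000 Bond=-121.0964
(2,0): Delta=1.0000 Bond=-139.2609
(2,1): Delta=1.0000 Bond=-139.2609
(2,2): Delta=1.0000 Bond=-139.2609
V0=2.6988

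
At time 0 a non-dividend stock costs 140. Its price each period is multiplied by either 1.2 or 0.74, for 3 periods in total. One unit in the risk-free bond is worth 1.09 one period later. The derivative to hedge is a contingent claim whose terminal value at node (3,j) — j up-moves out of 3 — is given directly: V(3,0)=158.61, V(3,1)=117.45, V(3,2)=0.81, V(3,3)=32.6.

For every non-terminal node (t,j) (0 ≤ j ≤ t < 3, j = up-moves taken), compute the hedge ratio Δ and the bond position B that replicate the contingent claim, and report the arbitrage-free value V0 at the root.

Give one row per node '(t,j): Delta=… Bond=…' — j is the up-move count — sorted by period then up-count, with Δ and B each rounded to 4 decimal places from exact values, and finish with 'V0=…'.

(0,0): Delta=-0.3450 Bond=73.1556
(1,0): Delta=-1.8980 Bond=240.6318
(1,1): Delta=-0.0440 Bond=29.1735
(2,0): Delta=-1.1671 Bond=206.2605
(2,1): Delta=-2.0396 Bond=279.8975
(2,2): Delta=0.3428 Bond=-46.1747
V0=24.8608

Under the risk-neutral measure, an up-move has probability p* = (R−d)/(u−d) = 0.7609 and values discount at R = 1.09.
Terminal values V(3,·): V(3,0)=158.6100, V(3,1)=117.4500, V(3,2)=0.8100, V(3,3)=32.6000
  t=2,j=0: stock 76.6640 → up 91.9968 (V=117.4500), down 56.7314 (V=158.6100). Price 116.7822; hedge Δ=-1.1671, bond B=206.2605.
  t=2,j=1: stock 124.3200 → up 149.1840 (V=0.8100), down 91.9968 (V=117.4500). Price 26.3323; hedge Δ=-2.0396, bond B=279.8975.
  t=2,j=2: stock 201.6000 → up 241.9200 (V=32.6000), down 149.1840 (V=0.8100). Price 22.9340; hedge Δ=0.3428, bond B=-46.1747.
  t=1,j=0: stock 103.6000 → up 124.3200 (V=26.3323), down 76.6640 (V=116.7822). Price 44.0015; hedge Δ=-1.8980, bond B=240.6318.
  t=1,j=1: stock 168.0000 → up 201.6000 (V=22.9340), down 124.3200 (V=26.3323). Price 21.7859; hedge Δ=-0.0440, bond B=29.1735.
  t=0,j=0: stock 140.0000 → up 168.0000 (V=21.7859), down 103.6000 (V=44.0015). Price 24.8608; hedge Δ=-0.3450, bond B=73.1556.
Each (Δ,B) replicates both successor values, so the strategy is self-financing and V0 is arbitrage-free.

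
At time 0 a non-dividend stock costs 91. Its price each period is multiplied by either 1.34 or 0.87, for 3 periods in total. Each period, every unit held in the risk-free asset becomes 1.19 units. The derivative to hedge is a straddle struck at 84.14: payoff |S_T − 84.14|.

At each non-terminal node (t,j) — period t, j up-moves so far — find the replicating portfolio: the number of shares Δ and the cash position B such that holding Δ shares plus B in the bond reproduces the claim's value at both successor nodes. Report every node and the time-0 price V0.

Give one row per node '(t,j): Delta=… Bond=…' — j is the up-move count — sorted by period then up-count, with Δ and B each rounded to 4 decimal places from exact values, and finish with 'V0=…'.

(0,0): Delta=0.9186 Bond=-41.5838
(1,0): Delta=0.6509 Bond=-28.2965
(1,1): Delta=1.0000 Bond=-59.4167
(2,0): Delta=-0.4961 Bond=45.3311
(2,1): Delta=1.0000 Bond=-70.7059
(2,2): Delta=1.0000 Bond=-70.7059
V0=42.0043

The replicating-portfolio and risk-neutral prices coincide; use p* = (1.19−0.87)/(1.34−0.87) = 0.6809 for the latter.
Payoff layer (t=3): V(3,0)=24.2162, V(3,1)=8.1564, V(3,2)=58.0177, V(3,3)=134.8155
Node (2,0) S=68.8779: V=(p*·8.1564+(1−p*)·24.2162)/1.19=11.1612; Δ=(8.1564−24.2162)/(92.2964−59.9238)=-0.4961; B=V−Δ·S=45.3311
Node (2,1) S=106.0878: V=(p*·58.0177+(1−p*)·8.1564)/1.19=35.3819; Δ=(58.0177−8.1564)/(142.1577−92.2964)=1.0000; B=V−Δ·S=-70.7059
Node (2,2) S=163.3996: V=(p*·134.8155+(1−p*)·58.0177)/1.19=92.6937; Δ=(134.8155−58.0177)/(218.9555−142.1577)=1.0000; B=V−Δ·S=-70.7059
Node (1,0) S=79.1700: V=(p*·35.3819+(1−p*)·11.1612)/1.19=23.2369; Δ=(35.3819−11.1612)/(106.0878−68.8779)=0.6509; B=V−Δ·S=-28.2965
Node (1,1) S=121.9400: V=(p*·92.6937+(1−p*)·35.3819)/1.19=62.5233; Δ=(92.6937−35.3819)/(163.3996−106.0878)=1.0000; B=V−Δ·S=-59.4167
Node (0,0) S=91.0000: V=(p*·62.5233+(1−p*)·23.2369)/1.19=42.0043; Δ=(62.5233−23.2369)/(121.9400−79.1700)=0.9186; B=V−Δ·S=-41.5838
Check: Δ(0,0)·S0 + B(0,0) = 42.0043 = V0.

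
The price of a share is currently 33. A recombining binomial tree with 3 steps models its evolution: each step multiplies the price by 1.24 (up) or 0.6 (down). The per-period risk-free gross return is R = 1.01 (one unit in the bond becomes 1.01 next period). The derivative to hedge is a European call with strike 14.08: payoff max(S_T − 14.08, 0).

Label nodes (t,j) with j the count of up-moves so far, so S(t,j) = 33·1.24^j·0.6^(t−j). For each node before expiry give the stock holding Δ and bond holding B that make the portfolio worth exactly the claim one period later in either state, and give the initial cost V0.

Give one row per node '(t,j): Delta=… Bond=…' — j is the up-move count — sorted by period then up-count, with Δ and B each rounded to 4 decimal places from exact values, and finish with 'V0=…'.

(0,0): Delta=0.9583 Bond=-11.9775
(1,0): Delta=0.8048 Bond=-9.0573
(1,1): Delta=1.0000 Bond=-13.8026
(2,0): Delta=0.0856 Bond=-0.6045
(2,1): Delta=1.0000 Bond=-13.9406
(2,2): Delta=1.0000 Bond=-13.9406
V0=19.6473

Under the risk-neutral measure, an up-move has probability p* = (R−d)/(u−d) = 0.6406 and values discount at R = 1.01.
Payoff layer (t=3): V(3,0)=0.0000, V(3,1)=0.6512, V(3,2)=16.3645, V(3,3)=48.8386
  t=2,j=0: stock 11.8800 → up 14.7312 (V=0.6512), down 7.1280 (V=0.0000). Price 0.4130; hedge Δ=0.0856, bond B=-0.6045.
  t=2,j=1: stock 24.5520 → up 30.4445 (V=16.3645), down 14.7312 (V=0.6512). Price 10.6114; hedge Δ=1.0000, bond B=-13.9406.
  t=2,j=2: stock 50.7408 → up 62.9186 (V=48.8386), down 30.4445 (V=16.3645). Price 36.8002; hedge Δ=1.0000, bond B=-13.9406.
  t=1,j=0: stock 19.8000 → up 24.5520 (V=10.6114), down 11.8800 (V=0.4130). Price 6.8776; hedge Δ=0.8048, bond B=-9.0573.
  t=1,j=1: stock 40.9200 → up 50.7408 (V=36.8002), down 24.5520 (V=10.6114). Price 27.1174; hedge Δ=1.0000, bond B=-13.8026.
  t=0,j=0: stock 33.0000 → up 40.9200 (V=27.1174), down 19.8000 (V=6.8776). Price 19.6473; hedge Δ=0.9583, bond B=-11.9775.
Check: Δ(0,0)·S0 + B(0,0) = 19.6473 = V0.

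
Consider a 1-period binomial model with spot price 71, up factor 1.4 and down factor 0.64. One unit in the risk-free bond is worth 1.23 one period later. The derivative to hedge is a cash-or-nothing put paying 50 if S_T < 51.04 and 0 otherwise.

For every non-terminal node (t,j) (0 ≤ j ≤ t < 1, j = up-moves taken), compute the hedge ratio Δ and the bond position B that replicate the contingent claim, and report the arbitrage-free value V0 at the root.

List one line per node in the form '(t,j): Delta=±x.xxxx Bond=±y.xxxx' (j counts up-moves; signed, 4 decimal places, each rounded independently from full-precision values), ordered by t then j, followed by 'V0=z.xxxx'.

(0,0): Delta=-0.9266 Bond=74.8823
V0=9.0929

Since d<R<u, set p* = (R−d)/(u−d) = 0.7763; price each node as the discounted p*-expectation of its children.
Payoff layer (t=1): V(1,0)=50.0000, V(1,1)=0.0000
Node (0,0) S=71.0000: V=(p*·0.0000+(1−p*)·50.0000)/1.23=9.0929; Δ=(0.0000−50.0000)/(99.4000−45.4400)=-0.9266; B=V−Δ·S=74.8823
Self-financing check: at every node Δ·S+B equals the discounted successor values.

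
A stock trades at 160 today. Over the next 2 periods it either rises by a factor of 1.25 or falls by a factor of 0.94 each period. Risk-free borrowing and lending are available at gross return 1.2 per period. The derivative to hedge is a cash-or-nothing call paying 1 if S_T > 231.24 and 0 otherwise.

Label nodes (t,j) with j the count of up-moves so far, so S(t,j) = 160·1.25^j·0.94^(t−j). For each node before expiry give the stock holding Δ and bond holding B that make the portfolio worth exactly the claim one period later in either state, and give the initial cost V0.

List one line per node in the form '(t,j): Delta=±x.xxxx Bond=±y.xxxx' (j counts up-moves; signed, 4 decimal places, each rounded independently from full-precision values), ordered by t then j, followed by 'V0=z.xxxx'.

(0,0): Delta=0.0141 Bond=-1.7661
(1,0): Delta=0.0000 Bond=0.0000
(1,1): Delta=0.0161 Bond=-2.5269
V0=0.4885

No-arbitrage ⇒ martingale measure with p* = (R−d)/(u−d) = 0.8387.
Terminal payoffs: V(2,0)=0.0000, V(2,1)=0.0000, V(2,2)=1.0000
(1,0): S=150.4000. Δ = (V_up−V_dn)/(S_up−S_dn) = (0.0000−0.0000)/(188.0000−141.3760) = 0.0000. V = [p*·0.0000 + (1−p*)·0.0000]/1.2 = 0.0000. B = V − Δ·S = 0.0000.
(1,1): S=200.0000. Δ = (V_up−V_dn)/(S_up−S_dn) = (1.0000−0.0000)/(250.0000−188.0000) = 0.0161. V = [p*·1.0000 + (1−p*)·0.0000]/1.2 = 0.6989. B = V − Δ·S = -2.5269.
(0,0): S=160.0000. Δ = (V_up−V_dn)/(S_up−S_dn) = (0.6989−0.0000)/(200.0000−150.4000) = 0.0141. V = [p*·0.6989 + (1−p*)·0.0000]/1.2 = 0.4885. B = V − Δ·S = -1.7661.
Each (Δ,B) replicates both successor values, so the strategy is self-financing and V0 is arbitrage-free.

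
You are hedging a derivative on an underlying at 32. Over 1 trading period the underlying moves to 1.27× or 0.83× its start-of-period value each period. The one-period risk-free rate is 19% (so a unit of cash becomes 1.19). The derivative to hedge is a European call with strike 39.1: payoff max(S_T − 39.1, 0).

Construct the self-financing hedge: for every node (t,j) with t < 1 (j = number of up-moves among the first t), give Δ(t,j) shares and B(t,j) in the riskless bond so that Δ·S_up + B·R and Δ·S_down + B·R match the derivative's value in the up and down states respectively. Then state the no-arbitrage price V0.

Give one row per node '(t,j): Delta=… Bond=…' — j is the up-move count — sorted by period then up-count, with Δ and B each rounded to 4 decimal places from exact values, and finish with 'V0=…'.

(0,0): Delta=0.1094 Bond=-2.4412
V0=1.0588

No-arbitrage ⇒ martingale measure with p* = (R−d)/(u−d) = 0.8182.
At expiry t=1: V(1,0)=0.0000, V(1,1)=1.5400
Node (0,0) S=32.0000: V=(p*·1.5400+(1−p*)·0.0000)/1.19=1.0588; Δ=(1.5400−0.0000)/(40.6400−26.5600)=0.1094; B=V−Δ·S=-2.4412
Self-financing check: at every node Δ·S+B equals the discounted successor values.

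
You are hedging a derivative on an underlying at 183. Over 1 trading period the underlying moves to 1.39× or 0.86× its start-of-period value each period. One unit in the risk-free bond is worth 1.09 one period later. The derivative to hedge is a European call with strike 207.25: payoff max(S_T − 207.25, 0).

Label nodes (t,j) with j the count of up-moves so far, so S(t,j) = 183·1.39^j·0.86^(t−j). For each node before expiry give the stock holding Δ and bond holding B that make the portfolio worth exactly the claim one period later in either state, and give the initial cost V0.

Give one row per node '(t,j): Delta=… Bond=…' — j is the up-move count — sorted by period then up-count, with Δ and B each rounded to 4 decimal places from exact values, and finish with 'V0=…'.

Under the risk-neutral measure, an up-move has probability p* = (R−d)/(u−d) = 0.4340 and values discount at R = 1.09.
Terminal values V(1,·): V(1,0)=0.0000, V(1,1)=47.1200
  t=0,j=0: stock 183.0000 → up 254.3700 (V=47.1200), down 157.3800 (V=0.0000). Price 18.7599; hedge Δ=0.4858, bond B=-70.1458.
The time-0 hedge costs 18.7599, which is the no-arbitrage price.

(0,0): Delta=0.4858 Bond=-70.1458
V0=18.7599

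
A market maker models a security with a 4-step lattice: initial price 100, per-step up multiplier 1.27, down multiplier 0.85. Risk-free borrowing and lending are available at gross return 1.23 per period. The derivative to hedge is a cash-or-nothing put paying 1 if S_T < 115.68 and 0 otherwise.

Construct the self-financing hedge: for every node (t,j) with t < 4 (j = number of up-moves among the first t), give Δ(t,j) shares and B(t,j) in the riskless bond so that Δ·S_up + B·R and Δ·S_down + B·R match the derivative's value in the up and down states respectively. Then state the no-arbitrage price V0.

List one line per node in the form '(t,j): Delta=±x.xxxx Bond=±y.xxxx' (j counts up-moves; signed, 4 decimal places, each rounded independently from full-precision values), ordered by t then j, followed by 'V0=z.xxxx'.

No-arbitrage ⇒ martingale measure with p* = (R−d)/(u−d) = 0.9048.
Payoff layer (t=4): V(4,0)=1.0000, V(4,1)=1.0000, V(4,2)=0.0000, V(4,3)=0.0000, V(4,4)=0.0000
(3,0): S=61.4125. Δ = (V_up−V_dn)/(S_up−S_dn) = (1.0000−1.0000)/(77.9939−52.2006) = 0.0000. V = [p*·1.0000 + (1−p*)·1.0000]/1.23 = 0.8130. B = V − Δ·S = 0.8130.
(3,1): S=91.7575. Δ = (V_up−V_dn)/(S_up−S_dn) = (0.0000−1.0000)/(116.5320−77.9939) = -0.0259. V = [p*·0.0000 + (1−p*)·1.0000]/1.23 = 0.0774. B = V − Δ·S = 2.4584.
(3,2): S=137.0965. Δ = (V_up−V_dn)/(S_up−S_dn) = (0.0000−0.0000)/(174.1126−116.5320) = 0.0000. V = [p*·0.0000 + (1−p*)·0.0000]/1.23 = 0.0000. B = V − Δ·S = 0.0000.
(3,3): S=204.8383. Δ = (V_up−V_dn)/(S_up−S_dn) = (0.0000−0.0000)/(260.1446−174.1126) = 0.0000. V = [p*·0.0000 + (1−p*)·0.0000]/1.23 = 0.0000. B = V − Δ·S = 0.0000.
(2,0): S=72.2500. Δ = (V_up−V_dn)/(S_up−S_dn) = (0.0774−0.8130)/(91.7575−61.4125) = -0.0242. V = [p*·0.0774 + (1−p*)·0.8130]/1.23 = 0.1199. B = V − Δ·S = 1.8713.
(2,1): S=107.9500. Δ = (V_up−V_dn)/(S_up−S_dn) = (0.0000−0.0774)/(137.0965−91.7575) = -0.0017. V = [p*·0.0000 + (1−p*)·0.0774]/1.23 = 0.0060. B = V − Δ·S = 0.1904.
(2,2): S=161.2900. Δ = (V_up−V_dn)/(S_up−S_dn) = (0.0000−0.0000)/(204.8383−137.0965) = 0.0000. V = [p*·0.0000 + (1−p*)·0.0000]/1.23 = 0.0000. B = V − Δ·S = 0.0000.
(1,0): S=85.0000. Δ = (V_up−V_dn)/(S_up−S_dn) = (0.0060−0.1199)/(107.9500−72.2500) = -0.0032. V = [p*·0.0060 + (1−p*)·0.1199]/1.23 = 0.0137. B = V − Δ·S = 0.2849.
(1,1): S=127.0000. Δ = (V_up−V_dn)/(S_up−S_dn) = (0.0000−0.0060)/(161.2900−107.9500) = -0.0001. V = [p*·0.0000 + (1−p*)·0.0060]/1.23 = 0.0005. B = V − Δ·S = 0.0147.
(0,0): S=100.0000. Δ = (V_up−V_dn)/(S_up−S_dn) = (0.0005−0.0137)/(127.0000−85.0000) = -0.0003. V = [p*·0.0005 + (1−p*)·0.0137]/1.23 = 0.0014. B = V − Δ·S = 0.0329.
Each (Δ,B) replicates both successor values, so the strategy is self-financing and V0 is arbitrage-free.

(0,0): Delta=-0.0003 Bond=0.0329
(1,0): Delta=-0.0032 Bond=0.2849
(1,1): Delta=-0.0001 Bond=0.0147
(2,0): Delta=-0.0242 Bond=1.8713
(2,1): Delta=-0.0017 Bond=0.1904
(2,2): Delta=0.0000 Bond=0.0000
(3,0): Delta=0.0000 Bond=0.8130
(3,1): Delta=-0.0259 Bond=2.4584
(3,2): Delta=0.0000 Bond=0.0000
(3,3): Delta=0.0000 Bond=0.0000
V0=0.0014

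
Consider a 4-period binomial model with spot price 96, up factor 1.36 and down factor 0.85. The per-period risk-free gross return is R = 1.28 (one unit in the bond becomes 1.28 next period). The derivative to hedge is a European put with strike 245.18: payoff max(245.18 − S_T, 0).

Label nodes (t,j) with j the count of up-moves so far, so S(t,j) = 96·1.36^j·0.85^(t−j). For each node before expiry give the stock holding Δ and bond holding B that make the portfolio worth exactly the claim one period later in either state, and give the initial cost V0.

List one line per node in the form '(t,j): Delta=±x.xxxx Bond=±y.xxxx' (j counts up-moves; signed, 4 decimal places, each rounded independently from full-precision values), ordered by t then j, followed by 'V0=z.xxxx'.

Risk-neutral probability p* = (R−d)/(u−d) = (1.28−0.85)/(1.36−0.85) = 0.8431.
Terminal payoffs: V(4,0)=195.0674, V(4,1)=164.9998, V(4,2)=116.8917, V(4,3)=39.9188, V(4,4)=0.0000
(3,0): S=58.9560. Δ = (V_up−V_dn)/(S_up−S_dn) = (164.9998−195.0674)/(80.1802−50.1126) = -1.0000. V = [p*·164.9998 + (1−p*)·195.0674]/1.28 = 132.5909. B = V − Δ·S = 191.5469.
(3,1): S=94.3296. Δ = (V_up−V_dn)/(S_up−S_dn) = (116.8917−164.9998)/(128.2883−80.1802) = -1.0000. V = [p*·116.8917 + (1−p*)·164.9998]/1.28 = 97.2173. B = V − Δ·S = 191.5469.
(3,2): S=150.9274. Δ = (V_up−V_dn)/(S_up−S_dn) = (39.9188−116.8917)/(205.2612−128.2883) = -1.0000. V = [p*·39.9188 + (1−p*)·116.8917]/1.28 = 40.6195. B = V − Δ·S = 191.5469.
(3,3): S=241.4838. Δ = (V_up−V_dn)/(S_up−S_dn) = (0.0000−39.9188)/(328.4179−205.2612) = -0.3241. V = [p*·0.0000 + (1−p*)·39.9188]/1.28 = 4.8920. B = V − Δ·S = 83.1641.
(2,0): S=69.3600. Δ = (V_up−V_dn)/(S_up−S_dn) = (97.2173−132.5909)/(94.3296−58.9560) = -1.0000. V = [p*·97.2173 + (1−p*)·132.5909]/1.28 = 80.2860. B = V − Δ·S = 149.6460.
(2,1): S=110.9760. Δ = (V_up−V_dn)/(S_up−S_dn) = (40.6195−97.2173)/(150.9274−94.3296) = -1.0000. V = [p*·40.6195 + (1−p*)·97.2173]/1.28 = 38.6700. B = V − Δ·S = 149.6460.
(2,2): S=177.5616. Δ = (V_up−V_dn)/(S_up−S_dn) = (4.8920−40.6195)/(241.4838−150.9274) = -0.3945. V = [p*·4.8920 + (1−p*)·40.6195]/1.28 = 8.2003. B = V − Δ·S = 78.2542.
(1,0): S=81.6000. Δ = (V_up−V_dn)/(S_up−S_dn) = (38.6700−80.2860)/(110.9760−69.3600) = -1.0000. V = [p*·38.6700 + (1−p*)·80.2860]/1.28 = 35.3109. B = V − Δ·S = 116.9109.
(1,1): S=130.5600. Δ = (V_up−V_dn)/(S_up−S_dn) = (8.2003−38.6700)/(177.5616−110.9760) = -0.4576. V = [p*·8.2003 + (1−p*)·38.6700]/1.28 = 10.1405. B = V − Δ·S = 69.8851.
(0,0): S=96.0000. Δ = (V_up−V_dn)/(S_up−S_dn) = (10.1405−35.3109)/(130.5600−81.6000) = -0.5141. V = [p*·10.1405 + (1−p*)·35.3109]/1.28 = 11.0069. B = V − Δ·S = 60.3607.
The time-0 hedge costs 11.0069, which is the no-arbitrage price.

(0,0): Delta=-0.5141 Bond=60.3607
(1,0): Delta=-1.0000 Bond=116.9109
(1,1): Delta=-0.4576 Bond=69.8851
(2,0): Delta=-1.0000 Bond=149.6460
(2,1): Delta=-1.0000 Bond=149.6460
(2,2): Delta=-0.3945 Bond=78.2542
(3,0): Delta=-1.0000 Bond=191.5469
(3,1): Delta=-1.0000 Bond=191.5469
(3,2): Delta=-1.0000 Bond=191.5469
(3,3): Delta=-0.3241 Bond=83.1641
V0=11.0069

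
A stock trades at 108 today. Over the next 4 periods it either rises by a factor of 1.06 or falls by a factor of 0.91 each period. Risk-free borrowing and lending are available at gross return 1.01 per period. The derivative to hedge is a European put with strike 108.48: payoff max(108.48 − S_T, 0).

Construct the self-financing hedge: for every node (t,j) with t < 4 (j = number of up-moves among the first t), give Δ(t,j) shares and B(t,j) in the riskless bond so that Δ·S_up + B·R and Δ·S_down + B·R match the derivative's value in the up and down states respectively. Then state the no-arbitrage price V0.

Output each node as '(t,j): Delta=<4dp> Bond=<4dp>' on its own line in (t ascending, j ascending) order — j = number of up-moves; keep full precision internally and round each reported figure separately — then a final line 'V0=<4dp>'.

Risk-neutral probability p* = (R−d)/(u−d) = (1.01−0.91)/(1.06−0.91) = 0.6667.
Payoff layer (t=4): V(4,0)=34.4190, V(4,1)=22.2112, V(4,2)=7.9911, V(4,3)=0.0000, V(4,4)=0.0000
  t=3,j=0: stock 81.3857 → up 86.2688 (V=22.2112), down 74.0610 (V=34.4190). Price 26.0203; hedge Δ=-1.0000, bond B=107.4059.
  t=3,j=1: stock 94.8009 → up 100.4889 (V=7.9911), down 86.2688 (V=22.2112). Price 12.6051; hedge Δ=-1.0000, bond B=107.4059.
  t=3,j=2: stock 110.4274 → up 117.0531 (V=0.0000), down 100.4889 (V=7.9911). Price 2.6373; hedge Δ=-0.4824, bond B=55.9110.
  t=3,j=3: stock 128.6297 → up 136.3475 (V=0.0000), down 117.0531 (V=0.0000). Price 0.0000; hedge Δ=0.0000, bond B=0.0000.
  t=2,j=0: stock 89.4348 → up 94.8009 (V=12.6051), down 81.3857 (V=26.0203). Price 16.9077; hedge Δ=-1.0000, bond B=106.3425.
  t=2,j=1: stock 104.1768 → up 110.4274 (V=2.6373), down 94.8009 (V=12.6051). Price 5.9009; hedge Δ=-0.6379, bond B=72.3525.
  t=2,j=2: stock 121.3488 → up 128.6297 (V=0.0000), down 110.4274 (V=2.6373). Price 0.8704; hedge Δ=-0.1449, bond B=18.4525.
  t=1,j=0: stock 98.2800 → up 104.1768 (V=5.9009), down 89.4348 (V=16.9077). Price 9.4751; hedge Δ=-0.7466, bond B=82.8540.
  t=1,j=1: stock 114.4800 → up 121.3488 (V=0.8704), down 104.1768 (V=5.9009). Price 2.5220; hedge Δ=-0.2929, bond B=36.0586.
  t=0,j=0: stock 108.0000 → up 114.4800 (V=2.5220), down 98.2800 (V=9.4751). Price 4.7918; hedge Δ=-0.4292, bond B=51.1456.
The time-0 hedge costs 4.7918, which is the no-arbitrage price.

(0,0): Delta=-0.4292 Bond=51.1456
(1,0): Delta=-0.7466 Bond=82.8540
(1,1): Delta=-0.2929 Bond=36.0586
(2,0): Delta=-1.0000 Bond=106.3425
(2,1): Delta=-0.6379 Bond=72.3525
(2,2): Delta=-0.1449 Bond=18.4525
(3,0): Delta=-1.0000 Bond=107.4059
(3,1): Delta=-1.0000 Bond=107.4059
(3,2): Delta=-0.4824 Bond=55.9110
(3,3): Delta=0.0000 Bond=0.0000
V0=4.7918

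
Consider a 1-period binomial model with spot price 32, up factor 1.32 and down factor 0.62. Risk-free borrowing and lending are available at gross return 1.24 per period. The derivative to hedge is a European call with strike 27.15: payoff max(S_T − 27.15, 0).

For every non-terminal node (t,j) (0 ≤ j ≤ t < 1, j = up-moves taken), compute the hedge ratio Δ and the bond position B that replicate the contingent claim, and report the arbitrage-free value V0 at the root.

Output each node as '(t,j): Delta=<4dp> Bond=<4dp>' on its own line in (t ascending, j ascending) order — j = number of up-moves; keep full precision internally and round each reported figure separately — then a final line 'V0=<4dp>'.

The replicating-portfolio and risk-neutral prices coincide; use p* = (1.24−0.62)/(1.32−0.62) = 0.8857 for the latter.
At expiry t=1: V(1,0)=0.0000, V(1,1)=15.0900
Node (0,0) S=32.0000: V=(p*·15.0900+(1−p*)·0.0000)/1.24=10.7786; Δ=(15.0900−0.0000)/(42.2400−19.8400)=0.6737; B=V−Δ·S=-10.7786
The time-0 hedge costs 10.7786, which is the no-arbitrage price.

(0,0): Delta=0.6737 Bond=-10.7786
V0=10.7786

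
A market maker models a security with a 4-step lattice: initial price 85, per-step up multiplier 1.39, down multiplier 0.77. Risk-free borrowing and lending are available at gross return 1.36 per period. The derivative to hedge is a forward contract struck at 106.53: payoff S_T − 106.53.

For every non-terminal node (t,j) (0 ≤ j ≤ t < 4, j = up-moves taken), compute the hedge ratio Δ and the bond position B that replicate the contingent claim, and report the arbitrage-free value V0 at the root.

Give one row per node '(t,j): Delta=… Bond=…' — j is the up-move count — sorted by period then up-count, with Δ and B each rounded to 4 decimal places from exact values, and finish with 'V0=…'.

The replicating-portfolio and risk-neutral prices coincide; use p* = (1.36−0.77)/(1.39−0.77) = 0.9516 for the latter.
Payoff layer (t=4): V(4,0)=-76.6499, V(4,1)=-52.5906, V(4,2)=-9.1589, V(4,3)=69.2438, V(4,4)=210.7759
  t=3,j=0: stock 38.8053 → up 53.9394 (V=-52.5906), down 29.8801 (V=-76.6499). Price -39.5256; hedge Δ=1.0000, bond B=-78.3309.
  t=3,j=1: stock 70.0511 → up 97.3711 (V=-9.1589), down 53.9394 (V=-52.5906). Price -8.2797; hedge Δ=1.0000, bond B=-78.3309.
  t=3,j=2: stock 126.4559 → up 175.7738 (V=69.2438), down 97.3711 (V=-9.1589). Price 48.1251; hedge Δ=1.0000, bond B=-78.3309.
  t=3,j=3: stock 228.2776 → up 317.3059 (V=210.7759), down 175.7738 (V=69.2438). Price 149.9467; hedge Δ=1.0000, bond B=-78.3309.
  t=2,j=0: stock 50.3965 → up 70.0511 (V=-8.2797), down 38.8053 (V=-39.5256). Price -7.1997; hedge Δ=1.0000, bond B=-57.5962.
  t=2,j=1: stock 90.9755 → up 126.4559 (V=48.1251), down 70.0511 (V=-8.2797). Price 33.3793; hedge Δ=1.0000, bond B=-57.5962.
  t=2,j=2: stock 164.2285 → up 228.2776 (V=149.9467), down 126.4559 (V=48.1251). Price 106.6323; hedge Δ=1.0000, bond B=-57.5962.
  t=1,j=0: stock 65.4500 → up 90.9755 (V=33.3793), down 50.3965 (V=-7.1997). Price 23.0998; hedge Δ=1.0000, bond B=-42.3502.
  t=1,j=1: stock 118.1500 → up 164.2285 (V=106.6323), down 90.9755 (V=33.3793). Price 75.7998; hedge Δ=1.0000, bond B=-42.3502.
  t=0,j=0: stock 85.0000 → up 118.1500 (V=75.7998), down 65.4500 (V=23.0998). Price 53.8602; hedge Δ=1.0000, bond B=-31.1398.
Check: Δ(0,0)·S0 + B(0,0) = 53.8602 = V0.

(0,0): Delta=1.0000 Bond=-31.1398
(1,0): Delta=1.0000 Bond=-42.3502
(1,1): Delta=1.0000 Bond=-42.3502
(2,0): Delta=1.0000 Bond=-57.5962
(2,1): Delta=1.0000 Bond=-57.5962
(2,2): Delta=1.0000 Bond=-57.5962
(3,0): Delta=1.0000 Bond=-78.3309
(3,1): Delta=1.0000 Bond=-78.3309
(3,2): Delta=1.0000 Bond=-78.3309
(3,3): Delta=1.0000 Bond=-78.3309
V0=53.8602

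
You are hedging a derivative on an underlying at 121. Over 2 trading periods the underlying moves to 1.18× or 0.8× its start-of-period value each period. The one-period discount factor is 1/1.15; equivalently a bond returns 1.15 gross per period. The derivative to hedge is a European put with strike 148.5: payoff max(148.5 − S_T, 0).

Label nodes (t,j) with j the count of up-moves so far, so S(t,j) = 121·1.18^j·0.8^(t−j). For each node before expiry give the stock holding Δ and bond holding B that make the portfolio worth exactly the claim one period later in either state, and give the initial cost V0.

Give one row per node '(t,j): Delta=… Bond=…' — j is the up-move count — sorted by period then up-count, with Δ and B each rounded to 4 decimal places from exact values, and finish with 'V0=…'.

No-arbitrage ⇒ martingale measure with p* = (R−d)/(u−d) = 0.9211.
Payoff layer (t=2): V(2,0)=71.0600, V(2,1)=34.2760, V(2,2)=0.0000
  t=1,j=0: stock 96.8000 → up 114.2240 (V=34.2760), down 77.4400 (V=71.0600). Price 32.3304; hedge Δ=-1.0000, bond B=129.1304.
  t=1,j=1: stock 142.7800 → up 168.4804 (V=0.0000), down 114.2240 (V=34.2760). Price 2.3530; hedge Δ=-0.6317, bond B=92.5530.
  t=0,j=0: stock 121.0000 → up 142.7800 (V=2.3530), down 96.8000 (V=32.3304). Price 4.1041; hedge Δ=-0.6520, bond B=82.9919.
Check: Δ(0,0)·S0 + B(0,0) = 4.1041 = V0.

(0,0): Delta=-0.6520 Bond=82.9919
(1,0): Delta=-1.0000 Bond=129.1304
(1,1): Delta=-0.6317 Bond=92.5530
V0=4.1041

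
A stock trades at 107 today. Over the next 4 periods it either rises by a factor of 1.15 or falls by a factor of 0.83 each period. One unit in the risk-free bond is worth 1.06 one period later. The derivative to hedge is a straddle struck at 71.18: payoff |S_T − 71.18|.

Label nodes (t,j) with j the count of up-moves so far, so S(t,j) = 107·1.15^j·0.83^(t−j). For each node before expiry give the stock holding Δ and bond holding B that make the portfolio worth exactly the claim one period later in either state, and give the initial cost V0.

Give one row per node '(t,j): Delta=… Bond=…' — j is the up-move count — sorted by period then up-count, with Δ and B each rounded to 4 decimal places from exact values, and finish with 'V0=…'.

(0,0): Delta=0.9718 Bond=-53.0747
(1,0): Delta=0.8822 Bond=-48.3046
(1,1): Delta=0.9971 Bond=-59.3719
(2,0): Delta=0.5123 Bond=-23.9381
(2,1): Delta=0.9867 Bond=-61.8718
(2,2): Delta=1.0000 Bond=-63.3499
(3,0): Delta=-1.0000 Bond=67.1509
(3,1): Delta=0.9394 Bond=-61.5799
(3,2): Delta=1.0000 Bond=-67.1509
(3,3): Delta=1.0000 Bond=-67.1509
V0=50.9042

The replicating-portfolio and risk-neutral prices coincide; use p* = (1.06−0.83)/(1.15−0.83) = 0.7188 for the latter.
Terminal values V(4,·): V(4,0)=20.3996, V(4,1)=0.8216, V(4,2)=26.3045, V(4,3)=63.8889, V(4,4)=115.9637
  t=3,j=0: stock 61.1812 → up 70.3584 (V=0.8216), down 50.7804 (V=20.3996). Price 5.9697; hedge Δ=-1.0000, bond B=67.1509.
  t=3,j=1: stock 84.7691 → up 97.4845 (V=26.3045), down 70.3584 (V=0.8216). Price 18.0542; hedge Δ=0.9394, bond B=-61.5799.
  t=3,j=2: stock 117.4512 → up 135.0689 (V=63.8889), down 97.4845 (V=26.3045). Price 50.3003; hedge Δ=1.0000, bond B=-67.1509.
  t=3,j=3: stock 162.7336 → up 187.1437 (V=115.9637), down 135.0689 (V=63.8889). Price 95.5827; hedge Δ=1.0000, bond B=-67.1509.
  t=2,j=0: stock 73.7123 → up 84.7691 (V=18.0542), down 61.1812 (V=5.9697). Price 13.8259; hedge Δ=0.5123, bond B=-23.9381.
  t=2,j=1: stock 102.1315 → up 117.4512 (V=50.3003), down 84.7691 (V=18.0542). Price 38.8972; hedge Δ=0.9867, bond B=-61.8718.
  t=2,j=2: stock 141.5075 → up 162.7336 (V=95.5827), down 117.4512 (V=50.3003). Price 78.1576; hedge Δ=1.0000, bond B=-63.3499.
  t=1,j=0: stock 88.8100 → up 102.1315 (V=38.8972), down 73.7123 (V=13.8259). Price 30.0433; hedge Δ=0.8822, bond B=-48.3046.
  t=1,j=1: stock 123.0500 → up 141.5075 (V=78.1576), down 102.1315 (V=38.8972). Price 63.3166; hedge Δ=0.9971, bond B=-59.3719.
  t=0,j=0: stock 107.0000 → up 123.0500 (V=63.3166), down 88.8100 (V=30.0433). Price 50.9042; hedge Δ=0.9718, bond B=-53.0747.
Root portfolio cost Δ·107+B reproduces V0=50.9042.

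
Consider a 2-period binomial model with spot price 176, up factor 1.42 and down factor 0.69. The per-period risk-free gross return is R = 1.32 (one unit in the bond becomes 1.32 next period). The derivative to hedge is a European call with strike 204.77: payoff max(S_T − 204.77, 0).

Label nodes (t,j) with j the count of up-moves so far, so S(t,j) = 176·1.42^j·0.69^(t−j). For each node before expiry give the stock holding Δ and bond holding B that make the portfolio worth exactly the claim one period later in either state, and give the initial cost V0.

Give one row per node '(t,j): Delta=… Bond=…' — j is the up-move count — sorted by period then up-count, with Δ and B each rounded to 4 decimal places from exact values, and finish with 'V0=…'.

Under the risk-neutral measure, an up-move has probability p* = (R−d)/(u−d) = 0.8630 and values discount at R = 1.32.
Payoff layer (t=2): V(2,0)=0.0000, V(2,1)=0.0000, V(2,2)=150.1164
  t=1,j=0: stock 121.4400 → up 172.4448 (V=0.0000), down 83.7936 (V=0.0000). Price 0.0000; hedge Δ=0.0000, bond B=0.0000.
  t=1,j=1: stock 249.9200 → up 354.8864 (V=150.1164), down 172.4448 (V=0.0000). Price 98.1458; hedge Δ=0.8228, bond B=-107.4931.
  t=0,j=0: stock 176.0000 → up 249.9200 (V=98.1458), down 121.4400 (V=0.0000). Price 64.1676; hedge Δ=0.7639, bond B=-70.2788.
Root portfolio cost Δ·176+B reproduces V0=64.1676.

(0,0): Delta=0.7639 Bond=-70.2788
(1,0): Delta=0.0000 Bond=0.0000
(1,1): Delta=0.8228 Bond=-107.4931
V0=64.1676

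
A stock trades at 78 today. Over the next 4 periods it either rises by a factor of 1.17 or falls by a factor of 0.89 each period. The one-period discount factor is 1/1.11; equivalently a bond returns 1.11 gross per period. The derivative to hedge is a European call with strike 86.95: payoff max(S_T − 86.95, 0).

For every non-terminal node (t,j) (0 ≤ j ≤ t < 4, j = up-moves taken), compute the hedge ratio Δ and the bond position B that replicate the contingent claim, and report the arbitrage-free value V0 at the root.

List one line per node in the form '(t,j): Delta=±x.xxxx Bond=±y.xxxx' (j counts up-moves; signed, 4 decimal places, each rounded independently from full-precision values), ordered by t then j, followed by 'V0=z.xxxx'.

(0,0): Delta=0.8900 Bond=-47.9202
(1,0): Delta=0.6247 Bond=-34.7710
(1,1): Delta=0.9451 Bond=-58.2151
(2,0): Delta=0.0000 Bond=0.0000
(2,1): Delta=0.7543 Bond=-49.1219
(2,2): Delta=0.9847 Bond=-68.8452
(3,0): Delta=0.0000 Bond=0.0000
(3,1): Delta=0.0000 Bond=0.0000
(3,2): Delta=0.9108 Bond=-69.3959
(3,3): Delta=1.0000 Bond=-78.3333
V0=21.5028

Since d<R<u, set p* = (R−d)/(u−d) = 0.7857; price each node as the discounted p*-expectation of its children.
At expiry t=4: V(4,0)=0.0000, V(4,1)=0.0000, V(4,2)=0.0000, V(4,3)=24.2340, V(4,4)=59.2132
  t=3,j=0: stock 54.9876 → up 64.3355 (V=0.0000), down 48.9389 (V=0.0000). Price 0.0000; hedge Δ=0.0000, bond B=0.0000.
  t=3,j=1: stock 72.2870 → up 84.5758 (V=0.0000), down 64.3355 (V=0.0000). Price 0.0000; hedge Δ=0.0000, bond B=0.0000.
  t=3,j=2: stock 95.0290 → up 111.1840 (V=24.2340), down 84.5758 (V=0.0000). Price 17.1540; hedge Δ=0.9108, bond B=-69.3959.
  t=3,j=3: stock 124.9258 → up 146.1632 (V=59.2132), down 111.1840 (V=24.2340). Price 46.5925; hedge Δ=1.0000, bond B=-78.3333.
  t=2,j=0: stock 61.7838 → up 72.2870 (V=0.0000), down 54.9876 (V=0.0000). Price 0.0000; hedge Δ=0.0000, bond B=0.0000.
  t=2,j=1: stock 81.2214 → up 95.0290 (V=17.1540), down 72.2870 (V=0.0000). Price 12.1425; hedge Δ=0.7543, bond B=-49.1219.
  t=2,j=2: stock 106.7742 → up 124.9258 (V=46.5925), down 95.0290 (V=17.1540). Price 36.2921; hedge Δ=0.9847, bond B=-68.8452.
  t=1,j=0: stock 69.4200 → up 81.2214 (V=12.1425), down 61.7838 (V=0.0000). Price 8.5951; hedge Δ=0.6247, bond B=-34.7710.
  t=1,j=1: stock 91.2600 → up 106.7742 (V=36.2921), down 81.2214 (V=12.1425). Price 28.0335; hedge Δ=0.9451, bond B=-58.2151.
  t=0,j=0: stock 78.0000 → up 91.2600 (V=28.0335), down 69.4200 (V=8.5951). Price 21.5028; hedge Δ=0.8900, bond B=-47.9202.
Each (Δ,B) replicates both successor values, so the strategy is self-financing and V0 is arbitrage-free.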